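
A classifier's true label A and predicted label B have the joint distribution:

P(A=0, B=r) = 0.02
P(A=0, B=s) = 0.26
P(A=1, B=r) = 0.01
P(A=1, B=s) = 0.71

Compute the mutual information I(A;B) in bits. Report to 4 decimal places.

0.0144 bits

Marginals: p(A) = (0.2800, 0.7200), p(B) = (0.0300, 0.9700).
I(A;B) = Σ p(x,y)·log₂[p(x,y)/(p(x)p(y))].
  (0,r): 0.02·log₂(2.3810) = 0.02503
  (0,s): 0.26·log₂(0.9573) = -0.01637
  (1,r): 0.01·log₂(0.4630) = -0.01111
  (1,s): 0.71·log₂(1.0166) = 0.01687
Sum = 0.0144 bits.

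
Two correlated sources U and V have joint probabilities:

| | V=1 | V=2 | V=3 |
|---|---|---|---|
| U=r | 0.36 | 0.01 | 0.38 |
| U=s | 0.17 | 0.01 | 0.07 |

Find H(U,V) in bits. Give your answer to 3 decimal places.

1.897 bits

H(U,V) = −Σ p(x,y)·log₂ p(x,y) over all 6 cells.
  cell (r,1): −0.36·log₂0.36 = 0.5306
  cell (r,2): −0.01·log₂0.01 = 0.0664
  cell (r,3): −0.38·log₂0.38 = 0.5305
  cell (s,1): −0.17·log₂0.17 = 0.4346
  cell (s,2): −0.01·log₂0.01 = 0.0664
  cell (s,3): −0.07·log₂0.07 = 0.2686
Sum = 1.897 bits.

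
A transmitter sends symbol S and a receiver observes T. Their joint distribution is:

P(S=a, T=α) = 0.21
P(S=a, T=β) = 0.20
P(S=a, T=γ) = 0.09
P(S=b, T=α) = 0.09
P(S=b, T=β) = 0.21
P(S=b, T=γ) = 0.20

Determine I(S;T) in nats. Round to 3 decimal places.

Marginals: p(S) = (0.5000, 0.5000), p(T) = (0.3000, 0.4100, 0.2900).
I(S;T) = H(S) + H(T) − H(S,T).
H(S) = 0.6931, H(T) = 1.0857, H(S,T) = 1.7327.
I(S;T) = 0.6931 + 1.0857 − 1.7327 = 0.046 nats.

0.046 nats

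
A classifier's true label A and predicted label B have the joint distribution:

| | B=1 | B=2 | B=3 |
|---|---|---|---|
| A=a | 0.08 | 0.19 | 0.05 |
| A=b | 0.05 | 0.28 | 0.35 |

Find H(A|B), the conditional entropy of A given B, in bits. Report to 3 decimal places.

0.800 bits

Chain rule: H(A|B) = H(A,B) − H(B).
Marginals: p(A) = (0.3200, 0.6800), p(B) = (0.1300, 0.4700, 0.4000).
H(A,B) = 2.2232 bits; H(B) = 1.4234 bits.
H(A|B) = 2.2232 − 1.4234 = 0.800 bits.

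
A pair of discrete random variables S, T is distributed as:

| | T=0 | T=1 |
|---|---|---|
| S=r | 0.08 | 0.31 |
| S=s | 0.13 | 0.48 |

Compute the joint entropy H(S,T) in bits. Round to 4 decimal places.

H(S,T) = −Σ p(x,y)·log₂ p(x,y) over all 4 cells.
  cell (r,0): −0.08·log₂0.08 = 0.29151
  cell (r,1): −0.31·log₂0.31 = 0.52379
  cell (s,0): −0.13·log₂0.13 = 0.38264
  cell (s,1): −0.48·log₂0.48 = 0.50827
Sum = 1.7062 bits.

1.7062 bits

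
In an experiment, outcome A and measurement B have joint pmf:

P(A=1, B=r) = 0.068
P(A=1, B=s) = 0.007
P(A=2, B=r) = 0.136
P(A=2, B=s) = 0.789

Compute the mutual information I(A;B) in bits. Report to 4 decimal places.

Marginals: p(A) = (0.0750, 0.9250), p(B) = (0.2040, 0.7960).
I(A;B) = Σ p(x,y)·log₂[p(x,y)/(p(x)p(y))].
  (1,r): 0.068·log₂(4.4444) = 0.14634
  (1,s): 0.007·log₂(0.1173) = -0.02165
  (2,r): 0.136·log₂(0.7207) = -0.06426
  (2,s): 0.789·log₂(1.0716) = 0.07869
Sum = 0.1391 bits.

0.1391 bits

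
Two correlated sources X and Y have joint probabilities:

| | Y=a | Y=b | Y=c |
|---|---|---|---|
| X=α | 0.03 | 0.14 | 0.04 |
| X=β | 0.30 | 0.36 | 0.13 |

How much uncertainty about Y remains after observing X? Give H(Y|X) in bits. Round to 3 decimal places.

Chain rule: H(Y|X) = H(X,Y) − H(X).
Marginals: p(X) = (0.2100, 0.7900), p(Y) = (0.3300, 0.5000, 0.1700).
H(X,Y) = 2.1690 bits; H(X) = 0.7415 bits.
H(Y|X) = 2.1690 − 0.7415 = 1.427 bits.

1.427 bits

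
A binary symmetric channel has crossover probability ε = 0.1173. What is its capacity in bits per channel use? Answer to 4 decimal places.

Binary symmetric channel: C = 1 − h₂(ε) where h₂ is the binary entropy function.
h₂(0.1173) = −0.1173·log₂0.1173 − 0.8827·log₂0.8827 = 0.5215.
C = 1 − 0.5215 = 0.4785 bits per channel use.

0.4785 bits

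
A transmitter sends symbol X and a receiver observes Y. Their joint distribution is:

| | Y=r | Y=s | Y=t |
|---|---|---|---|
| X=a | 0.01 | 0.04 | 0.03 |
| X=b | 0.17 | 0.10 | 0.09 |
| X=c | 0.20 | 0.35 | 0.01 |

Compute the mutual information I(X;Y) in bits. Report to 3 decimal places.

Marginals: p(X) = (0.0800, 0.3600, 0.5600), p(Y) = (0.3800, 0.4900, 0.1300).
I(X;Y) = H(X) + H(Y) − H(X,Y).
H(X) = 1.2906, H(Y) = 1.4174, H(X,Y) = 2.5443.
I(X;Y) = 1.2906 + 1.4174 − 2.5443 = 0.164 bits.

0.164 bits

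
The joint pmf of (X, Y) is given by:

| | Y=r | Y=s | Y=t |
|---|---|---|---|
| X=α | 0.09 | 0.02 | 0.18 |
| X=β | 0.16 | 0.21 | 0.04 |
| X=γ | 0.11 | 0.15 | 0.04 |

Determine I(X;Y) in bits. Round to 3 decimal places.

0.234 bits

Marginals: p(X) = (0.2900, 0.4100, 0.3000), p(Y) = (0.3600, 0.3800, 0.2600).
I(X;Y) = H(X) + H(Y) − H(X,Y).
H(X) = 1.5664, H(Y) = 1.5664, H(X,Y) = 2.8990.
I(X;Y) = 1.5664 + 1.5664 − 2.8990 = 0.234 bits.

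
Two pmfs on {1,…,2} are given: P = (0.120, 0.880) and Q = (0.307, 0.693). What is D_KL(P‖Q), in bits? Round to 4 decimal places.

0.1407 bits

D(P‖Q) = Σ p·log₂(p/q).
  0.120·log₂(0.120/0.307) = -0.16262
  0.880·log₂(0.880/0.693) = 0.30329
D(P‖Q) = 0.1407 bits.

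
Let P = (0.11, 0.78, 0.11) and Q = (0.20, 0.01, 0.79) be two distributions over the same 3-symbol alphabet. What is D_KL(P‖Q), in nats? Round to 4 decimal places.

D(P‖Q) = Σ p·ln(p/q).
  0.11·ln(0.11/0.20) = -0.06576
  0.78·ln(0.78/0.01) = 3.39823
  0.11·ln(0.11/0.79) = -0.21687
D(P‖Q) = 3.1156 nats.

3.1156 nats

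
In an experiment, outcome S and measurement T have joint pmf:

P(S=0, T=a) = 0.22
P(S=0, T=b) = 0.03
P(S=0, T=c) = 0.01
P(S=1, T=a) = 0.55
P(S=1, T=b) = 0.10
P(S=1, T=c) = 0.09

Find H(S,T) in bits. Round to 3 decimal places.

1.818 bits

H(S,T) = −Σ p(x,y)·log₂ p(x,y) over all 6 cells.
  cell (0,a): −0.22·log₂0.22 = 0.4806
  cell (0,b): −0.03·log₂0.03 = 0.1518
  cell (0,c): −0.01·log₂0.01 = 0.0664
  cell (1,a): −0.55·log₂0.55 = 0.4744
  cell (1,b): −0.10·log₂0.10 = 0.3322
  cell (1,c): −0.09·log₂0.09 = 0.3127
Sum = 1.818 bits.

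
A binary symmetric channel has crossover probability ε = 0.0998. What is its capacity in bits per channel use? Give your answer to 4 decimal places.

Binary symmetric channel: C = 1 − h₂(ε) where h₂ is the binary entropy function.
h₂(0.0998) = −0.0998·log₂0.0998 − 0.9002·log₂0.9002 = 0.4684.
C = 1 − 0.4684 = 0.5316 bits per channel use.

0.5316 bits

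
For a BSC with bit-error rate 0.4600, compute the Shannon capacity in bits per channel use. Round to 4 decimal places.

Binary symmetric channel: C = 1 − h₂(ε) where h₂ is the binary entropy function.
h₂(0.4600) = −0.4600·log₂0.4600 − 0.5400·log₂0.5400 = 0.9954.
C = 1 − 0.9954 = 0.0046 bits per channel use.

0.0046 bits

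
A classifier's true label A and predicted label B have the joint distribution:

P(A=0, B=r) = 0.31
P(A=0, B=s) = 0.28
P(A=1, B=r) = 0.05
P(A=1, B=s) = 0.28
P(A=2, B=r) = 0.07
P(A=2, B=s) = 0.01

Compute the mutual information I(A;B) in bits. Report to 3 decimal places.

Marginals: p(A) = (0.5900, 0.3300, 0.0800), p(B) = (0.4300, 0.5700).
I(A;B) = H(A) + H(B) − H(A,B).
H(A) = 1.2684, H(B) = 0.9858, H(A,B) = 2.1033.
I(A;B) = 1.2684 + 0.9858 − 2.1033 = 0.151 bits.

0.151 bits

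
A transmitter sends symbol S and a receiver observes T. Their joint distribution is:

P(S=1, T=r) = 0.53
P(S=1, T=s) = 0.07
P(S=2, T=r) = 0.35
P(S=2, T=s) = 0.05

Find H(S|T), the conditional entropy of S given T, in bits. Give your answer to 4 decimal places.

Marginals: p(S) = (0.6000, 0.4000), p(T) = (0.8800, 0.1200).
H(S|T) = Σ p(T) · H(S|T=·).
  T=r: p=0.8800, H(S|T=r) = 0.9696
  T=s: p=0.1200, H(S|T=s) = 0.9799
Weighted sum = 0.9708 bits.

0.9708 bits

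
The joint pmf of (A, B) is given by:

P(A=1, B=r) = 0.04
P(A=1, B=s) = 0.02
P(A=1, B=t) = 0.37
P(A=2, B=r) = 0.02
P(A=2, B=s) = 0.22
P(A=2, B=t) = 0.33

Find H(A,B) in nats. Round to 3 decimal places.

H(A,B) = −Σ p(x,y)·ln p(x,y) over all 6 cells.
  cell (1,r): −0.04·ln0.04 = 0.1288
  cell (1,s): −0.02·ln0.02 = 0.0782
  cell (1,t): −0.37·ln0.37 = 0.3679
  cell (2,r): −0.02·ln0.02 = 0.0782
  cell (2,s): −0.22·ln0.22 = 0.3331
  cell (2,t): −0.33·ln0.33 = 0.3659
Sum = 1.352 nats.

1.352 nats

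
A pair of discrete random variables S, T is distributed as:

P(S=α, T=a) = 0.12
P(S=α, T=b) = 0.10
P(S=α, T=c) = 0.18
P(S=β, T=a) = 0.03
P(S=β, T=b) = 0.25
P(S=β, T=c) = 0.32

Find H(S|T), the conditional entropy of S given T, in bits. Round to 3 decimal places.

0.882 bits

Marginals: p(S) = (0.4000, 0.6000), p(T) = (0.1500, 0.3500, 0.5000).
H(S|T) = Σ p(T) · H(S|T=·).
  T=a: p=0.1500, H(S|T=a) = 0.7219
  T=b: p=0.3500, H(S|T=b) = 0.8631
  T=c: p=0.5000, H(S|T=c) = 0.9427
Weighted sum = 0.882 bits.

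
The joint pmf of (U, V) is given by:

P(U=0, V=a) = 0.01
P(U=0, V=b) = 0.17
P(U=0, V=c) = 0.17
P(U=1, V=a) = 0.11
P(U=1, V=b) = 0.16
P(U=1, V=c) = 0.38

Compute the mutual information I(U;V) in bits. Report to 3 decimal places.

0.064 bits

Marginals: p(U) = (0.3500, 0.6500), p(V) = (0.1200, 0.3300, 0.5500).
I(U;V) = Σ p(x,y)·log₂[p(x,y)/(p(x)p(y))].
  (0,a): 0.01·log₂(0.2381) = -0.0207
  (0,b): 0.17·log₂(1.4719) = 0.0948
  (0,c): 0.17·log₂(0.8831) = -0.0305
  (1,a): 0.11·log₂(1.4103) = 0.0546
  (1,b): 0.16·log₂(0.7459) = -0.0677
  (1,c): 0.38·log₂(1.0629) = 0.0335
Sum = 0.064 bits.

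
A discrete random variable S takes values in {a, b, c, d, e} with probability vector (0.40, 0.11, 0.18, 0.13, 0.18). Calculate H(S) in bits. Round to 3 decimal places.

2.152 bits

H(S) = −Σ p·log₂ p.
  −(0.40)·log₂(0.40) = 0.5288
  −(0.11)·log₂(0.11) = 0.3503
  −(0.18)·log₂(0.18) = 0.4453
  −(0.13)·log₂(0.13) = 0.3826
  −(0.18)·log₂(0.18) = 0.4453
Sum: 0.5288 + 0.3503 + 0.4453 + 0.3826 + 0.4453 = 2.152 bits.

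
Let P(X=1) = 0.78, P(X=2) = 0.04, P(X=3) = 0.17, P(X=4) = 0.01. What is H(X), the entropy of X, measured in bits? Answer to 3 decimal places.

H(X) = −Σ p·log₂ p.
  −(0.78)·log₂(0.78) = 0.2796
  −(0.04)·log₂(0.04) = 0.1858
  −(0.17)·log₂(0.17) = 0.4346
  −(0.01)·log₂(0.01) = 0.0664
Sum: 0.2796 + 0.1858 + 0.4346 + 0.0664 = 0.966 bits.

0.966 bits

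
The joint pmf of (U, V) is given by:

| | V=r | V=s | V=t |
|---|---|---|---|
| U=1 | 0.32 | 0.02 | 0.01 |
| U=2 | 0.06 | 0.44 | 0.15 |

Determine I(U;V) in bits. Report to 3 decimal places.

Marginals: p(U) = (0.3500, 0.6500), p(V) = (0.3800, 0.4600, 0.1600).
I(U;V) = H(U) + H(V) − H(U,V).
H(U) = 0.9341, H(V) = 1.4688, H(U,V) = 1.8806.
I(U;V) = 0.9341 + 1.4688 − 1.8806 = 0.522 bits.

0.522 bits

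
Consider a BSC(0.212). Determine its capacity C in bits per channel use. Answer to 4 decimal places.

Binary symmetric channel: C = 1 − h₂(ε) where h₂ is the binary entropy function.
h₂(0.212) = −0.212·log₂0.212 − 0.788·log₂0.788 = 0.7453.
C = 1 − 0.7453 = 0.2547 bits per channel use.

0.2547 bits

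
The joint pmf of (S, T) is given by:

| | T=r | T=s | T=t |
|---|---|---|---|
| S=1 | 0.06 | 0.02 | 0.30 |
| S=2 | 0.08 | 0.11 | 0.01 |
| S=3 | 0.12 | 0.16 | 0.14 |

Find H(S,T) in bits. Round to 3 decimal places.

2.773 bits

H(S,T) = −Σ p(x,y)·log₂ p(x,y) over all 9 cells.
  cell (1,r): −0.06·log₂0.06 = 0.2435
  cell (1,s): −0.02·log₂0.02 = 0.1129
  cell (1,t): −0.30·log₂0.30 = 0.5211
  cell (2,r): −0.08·log₂0.08 = 0.2915
  cell (2,s): −0.11·log₂0.11 = 0.3503
  cell (2,t): −0.01·log₂0.01 = 0.0664
  cell (3,r): −0.12·log₂0.12 = 0.3671
  cell (3,s): −0.16·log₂0.16 = 0.4230
  cell (3,t): −0.14·log₂0.14 = 0.3971
Sum = 2.773 bits.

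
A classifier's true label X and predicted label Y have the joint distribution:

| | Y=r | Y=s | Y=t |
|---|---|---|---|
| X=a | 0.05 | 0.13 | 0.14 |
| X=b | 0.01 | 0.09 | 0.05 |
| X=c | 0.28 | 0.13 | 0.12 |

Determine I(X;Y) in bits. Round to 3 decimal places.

0.150 bits

Marginals: p(X) = (0.3200, 0.1500, 0.5300), p(Y) = (0.3400, 0.3500, 0.3100).
I(X;Y) = Σ p(x,y)·log₂[p(x,y)/(p(x)p(y))].
  (a,r): 0.05·log₂(0.4596) = -0.0561
  (a,s): 0.13·log₂(1.1607) = 0.0280
  (a,t): 0.14·log₂(1.4113) = 0.0696
  (b,r): 0.01·log₂(0.1961) = -0.0235
  (b,s): 0.09·log₂(1.7143) = 0.0700
  (b,t): 0.05·log₂(1.0753) = 0.0052
  (c,r): 0.28·log₂(1.5538) = 0.1780
  (c,s): 0.13·log₂(0.7008) = -0.0667
  (c,t): 0.12·log₂(0.7304) = -0.0544
Sum = 0.150 bits.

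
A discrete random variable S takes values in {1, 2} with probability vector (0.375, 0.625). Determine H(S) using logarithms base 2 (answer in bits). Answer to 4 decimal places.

H(S) = −Σ p·log₂ p.
  −(0.375)·log₂(0.375) = 0.53064
  −(0.625)·log₂(0.625) = 0.42379
Sum: 0.53064 + 0.42379 = 0.9544 bits.

0.9544 bits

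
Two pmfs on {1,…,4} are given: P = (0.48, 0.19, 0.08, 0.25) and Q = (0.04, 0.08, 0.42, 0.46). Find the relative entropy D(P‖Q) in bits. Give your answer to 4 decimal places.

D(P‖Q) = Σ p·log₂(p/q).
  0.48·log₂(0.48/0.04) = 1.72078
  0.19·log₂(0.19/0.08) = 0.23711
  0.08·log₂(0.08/0.42) = -0.19139
  0.25·log₂(0.25/0.46) = -0.21993
D(P‖Q) = 1.5466 bits.

1.5466 bits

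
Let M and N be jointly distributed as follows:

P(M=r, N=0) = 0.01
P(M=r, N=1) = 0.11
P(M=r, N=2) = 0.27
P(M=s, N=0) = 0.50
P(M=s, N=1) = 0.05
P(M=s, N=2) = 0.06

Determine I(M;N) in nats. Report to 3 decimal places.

0.364 nats

Marginals: p(M) = (0.3900, 0.6100), p(N) = (0.5100, 0.1600, 0.3300).
I(M;N) = H(M) + H(N) − H(M,N).
H(M) = 0.6687, H(N) = 1.0025, H(M,N) = 1.3075.
I(M;N) = 0.6687 + 1.0025 − 1.3075 = 0.364 nats.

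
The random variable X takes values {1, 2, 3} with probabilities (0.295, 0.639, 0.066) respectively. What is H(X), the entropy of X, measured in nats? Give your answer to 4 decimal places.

0.8257 nats

H(X) = −Σ p·ln p.
  −(0.295)·ln(0.295) = 0.36013
  −(0.639)·ln(0.639) = 0.28618
  −(0.066)·ln(0.066) = 0.17939
Sum: 0.36013 + 0.28618 + 0.17939 = 0.8257 nats.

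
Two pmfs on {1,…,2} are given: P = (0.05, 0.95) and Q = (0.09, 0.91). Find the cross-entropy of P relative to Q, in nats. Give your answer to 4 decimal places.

0.2100 nats

H(P,Q) = −Σ p·ln q.
  −0.05·ln(0.09) = 0.12040
  −0.95·ln(0.91) = 0.08960
H(P,Q) = 0.2100 nats.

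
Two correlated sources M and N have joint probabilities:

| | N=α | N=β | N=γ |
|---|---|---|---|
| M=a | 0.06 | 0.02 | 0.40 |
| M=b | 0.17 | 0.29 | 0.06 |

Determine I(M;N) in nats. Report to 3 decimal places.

0.308 nats

Marginals: p(M) = (0.4800, 0.5200), p(N) = (0.2300, 0.3100, 0.4600).
I(M;N) = Σ p(x,y)·ln[p(x,y)/(p(x)p(y))].
  (a,α): 0.06·ln(0.5435) = -0.0366
  (a,β): 0.02·ln(0.1344) = -0.0401
  (a,γ): 0.40·ln(1.8116) = 0.2377
  (b,α): 0.17·ln(1.4214) = 0.0598
  (b,β): 0.29·ln(1.7990) = 0.1703
  (b,γ): 0.06·ln(0.2508) = -0.0830
Sum = 0.308 nats.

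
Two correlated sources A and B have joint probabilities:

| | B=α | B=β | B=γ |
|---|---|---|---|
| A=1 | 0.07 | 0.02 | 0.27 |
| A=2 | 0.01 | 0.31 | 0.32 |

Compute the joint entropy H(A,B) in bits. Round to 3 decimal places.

H(A,B) = −Σ p(x,y)·log₂ p(x,y) over all 6 cells.
  cell (1,α): −0.07·log₂0.07 = 0.2686
  cell (1,β): −0.02·log₂0.02 = 0.1129
  cell (1,γ): −0.27·log₂0.27 = 0.5100
  cell (2,α): −0.01·log₂0.01 = 0.0664
  cell (2,β): −0.31·log₂0.31 = 0.5238
  cell (2,γ): −0.32·log₂0.32 = 0.5260
Sum = 2.008 bits.

2.008 bits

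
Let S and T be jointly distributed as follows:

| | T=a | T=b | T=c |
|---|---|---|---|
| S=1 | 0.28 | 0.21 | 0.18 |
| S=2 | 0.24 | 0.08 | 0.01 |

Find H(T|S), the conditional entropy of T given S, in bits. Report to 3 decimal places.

1.370 bits

Chain rule: H(T|S) = H(S,T) − H(S).
Marginals: p(S) = (0.6700, 0.3300), p(T) = (0.5200, 0.2900, 0.1900).
H(S,T) = 2.2844 bits; H(S) = 0.9149 bits.
H(T|S) = 2.2844 − 0.9149 = 1.370 bits.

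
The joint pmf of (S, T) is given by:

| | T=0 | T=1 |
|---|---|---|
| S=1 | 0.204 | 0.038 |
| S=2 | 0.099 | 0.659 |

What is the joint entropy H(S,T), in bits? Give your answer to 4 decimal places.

H(S,T) = −Σ p(x,y)·log₂ p(x,y) over all 4 cells.
  cell (1,0): −0.204·log₂0.204 = 0.46785
  cell (1,1): −0.038·log₂0.038 = 0.17928
  cell (2,0): −0.099·log₂0.099 = 0.33031
  cell (2,1): −0.659·log₂0.659 = 0.39649
Sum = 1.3739 bits.

1.3739 bits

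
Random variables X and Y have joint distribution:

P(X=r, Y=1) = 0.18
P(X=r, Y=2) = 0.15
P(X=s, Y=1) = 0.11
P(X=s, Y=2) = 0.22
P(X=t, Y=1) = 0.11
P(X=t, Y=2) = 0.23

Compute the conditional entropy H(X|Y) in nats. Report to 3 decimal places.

Chain rule: H(X|Y) = H(X,Y) − H(Y).
Marginals: p(X) = (0.3300, 0.3300, 0.3400), p(Y) = (0.4000, 0.6000).
H(X,Y) = 1.7500 nats; H(Y) = 0.6730 nats.
H(X|Y) = 1.7500 − 0.6730 = 1.077 nats.

1.077 nats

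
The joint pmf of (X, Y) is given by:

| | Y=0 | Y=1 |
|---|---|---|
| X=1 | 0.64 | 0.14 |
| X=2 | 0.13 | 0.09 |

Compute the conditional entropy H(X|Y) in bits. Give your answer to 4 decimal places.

0.7265 bits

Chain rule: H(X|Y) = H(X,Y) − H(Y).
Marginals: p(X) = (0.7800, 0.2200), p(Y) = (0.7700, 0.2300).
H(X,Y) = 1.5045 bits; H(Y) = 0.7780 bits.
H(X|Y) = 1.5045 − 0.7780 = 0.7265 bits.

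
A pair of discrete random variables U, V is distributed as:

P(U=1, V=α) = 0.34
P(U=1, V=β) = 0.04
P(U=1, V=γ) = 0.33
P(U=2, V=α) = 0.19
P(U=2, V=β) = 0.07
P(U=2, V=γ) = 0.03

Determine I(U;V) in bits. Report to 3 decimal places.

Marginals: p(U) = (0.7100, 0.2900), p(V) = (0.5300, 0.1100, 0.3600).
I(U;V) = Σ p(x,y)·log₂[p(x,y)/(p(x)p(y))].
  (1,α): 0.34·log₂(0.9035) = -0.0498
  (1,β): 0.04·log₂(0.5122) = -0.0386
  (1,γ): 0.33·log₂(1.2911) = 0.1216
  (2,α): 0.19·log₂(1.2362) = 0.0581
  (2,β): 0.07·log₂(2.1944) = 0.0794
  (2,γ): 0.03·log₂(0.2874) = -0.0540
Sum = 0.117 bits.

0.117 bits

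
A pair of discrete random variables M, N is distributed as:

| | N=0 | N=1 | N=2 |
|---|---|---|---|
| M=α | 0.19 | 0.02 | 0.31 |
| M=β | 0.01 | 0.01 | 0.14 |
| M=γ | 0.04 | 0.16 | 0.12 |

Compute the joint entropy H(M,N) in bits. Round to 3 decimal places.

H(M,N) = −Σ p(x,y)·log₂ p(x,y) over all 9 cells.
  cell (α,0): −0.19·log₂0.19 = 0.4552
  cell (α,1): −0.02·log₂0.02 = 0.1129
  cell (α,2): −0.31·log₂0.31 = 0.5238
  cell (β,0): −0.01·log₂0.01 = 0.0664
  cell (β,1): −0.01·log₂0.01 = 0.0664
  cell (β,2): −0.14·log₂0.14 = 0.3971
  cell (γ,0): −0.04·log₂0.04 = 0.1858
  cell (γ,1): −0.16·log₂0.16 = 0.4230
  cell (γ,2): −0.12·log₂0.12 = 0.3671
Sum = 2.598 bits.

2.598 bits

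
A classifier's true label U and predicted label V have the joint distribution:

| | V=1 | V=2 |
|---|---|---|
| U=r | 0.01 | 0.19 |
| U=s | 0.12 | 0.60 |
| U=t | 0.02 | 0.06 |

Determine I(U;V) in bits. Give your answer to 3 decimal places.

0.020 bits

Marginals: p(U) = (0.2000, 0.7200, 0.0800), p(V) = (0.1500, 0.8500).
I(U;V) = Σ p(x,y)·log₂[p(x,y)/(p(x)p(y))].
  (r,1): 0.01·log₂(0.3333) = -0.0158
  (r,2): 0.19·log₂(1.1176) = 0.0305
  (s,1): 0.12·log₂(1.1111) = 0.0182
  (s,2): 0.60·log₂(0.9804) = -0.0171
  (t,1): 0.02·log₂(1.6667) = 0.0147
  (t,2): 0.06·log₂(0.8824) = -0.0108
Sum = 0.020 bits.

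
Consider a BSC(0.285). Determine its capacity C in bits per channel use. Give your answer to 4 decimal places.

Binary symmetric channel: C = 1 − h₂(ε) where h₂ is the binary entropy function.
h₂(0.285) = −0.285·log₂0.285 − 0.715·log₂0.715 = 0.8622.
C = 1 − 0.8622 = 0.1378 bits per channel use.

0.1378 bits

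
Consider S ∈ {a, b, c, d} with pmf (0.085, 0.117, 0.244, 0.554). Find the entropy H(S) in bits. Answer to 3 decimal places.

1.633 bits

H(S) = −Σ p·log₂ p.
  −(0.085)·log₂(0.085) = 0.3023
  −(0.117)·log₂(0.117) = 0.3622
  −(0.244)·log₂(0.244) = 0.4966
  −(0.554)·log₂(0.554) = 0.4720
Sum: 0.3023 + 0.3622 + 0.4966 + 0.4720 = 1.633 bits.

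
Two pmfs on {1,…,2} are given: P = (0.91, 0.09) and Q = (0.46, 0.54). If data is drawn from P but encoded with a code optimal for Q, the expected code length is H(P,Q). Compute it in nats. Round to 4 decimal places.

0.7621 nats

H(P,Q) = −Σ p·ln q.
  −0.91·ln(0.46) = 0.70664
  −0.09·ln(0.54) = 0.05546
H(P,Q) = 0.7621 nats.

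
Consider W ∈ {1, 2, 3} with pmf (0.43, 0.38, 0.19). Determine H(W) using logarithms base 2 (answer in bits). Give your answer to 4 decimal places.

H(W) = −Σ p·log₂ p.
  −(0.43)·log₂(0.43) = 0.52356
  −(0.38)·log₂(0.38) = 0.53045
  −(0.19)·log₂(0.19) = 0.45523
Sum: 0.52356 + 0.53045 + 0.45523 = 1.5092 bits.

1.5092 bits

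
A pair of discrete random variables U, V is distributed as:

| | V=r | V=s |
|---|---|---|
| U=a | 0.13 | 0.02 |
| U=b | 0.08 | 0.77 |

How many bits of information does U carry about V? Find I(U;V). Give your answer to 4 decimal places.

Marginals: p(U) = (0.1500, 0.8500), p(V) = (0.2100, 0.7900).
I(U;V) = Σ p(x,y)·log₂[p(x,y)/(p(x)p(y))].
  (a,r): 0.13·log₂(4.1270) = 0.26586
  (a,s): 0.02·log₂(0.1688) = -0.05134
  (b,r): 0.08·log₂(0.4482) = -0.09263
  (b,s): 0.77·log₂(1.1467) = 0.15205
Sum = 0.2739 bits.

0.2739 bits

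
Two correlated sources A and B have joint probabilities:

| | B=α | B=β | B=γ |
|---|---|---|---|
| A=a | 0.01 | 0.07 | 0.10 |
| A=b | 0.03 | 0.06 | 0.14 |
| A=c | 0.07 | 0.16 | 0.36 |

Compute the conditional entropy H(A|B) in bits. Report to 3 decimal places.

1.371 bits

Marginals: p(A) = (0.1800, 0.2300, 0.5900), p(B) = (0.1100, 0.2900, 0.6000).
H(A|B) = Σ p(B) · H(A|B=·).
  B=α: p=0.1100, H(A|B=α) = 1.2407
  B=β: p=0.2900, H(A|B=β) = 1.4386
  B=γ: p=0.6000, H(A|B=γ) = 1.3629
Weighted sum = 1.371 bits.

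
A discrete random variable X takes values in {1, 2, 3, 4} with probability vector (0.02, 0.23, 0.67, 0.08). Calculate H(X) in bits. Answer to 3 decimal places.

1.279 bits

H(X) = −Σ p·log₂ p.
  −(0.02)·log₂(0.02) = 0.1129
  −(0.23)·log₂(0.23) = 0.4877
  −(0.67)·log₂(0.67) = 0.3871
  −(0.08)·log₂(0.08) = 0.2915
Sum: 0.1129 + 0.4877 + 0.3871 + 0.2915 = 1.279 bits.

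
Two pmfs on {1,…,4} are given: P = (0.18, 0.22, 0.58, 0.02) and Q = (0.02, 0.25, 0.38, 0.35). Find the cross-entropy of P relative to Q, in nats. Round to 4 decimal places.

1.5913 nats

H(P,Q) = −Σ p·ln q.
  −0.18·ln(0.02) = 0.70416
  −0.22·ln(0.25) = 0.30498
  −0.58·ln(0.38) = 0.56120
  −0.02·ln(0.35) = 0.02100
H(P,Q) = 1.5913 nats.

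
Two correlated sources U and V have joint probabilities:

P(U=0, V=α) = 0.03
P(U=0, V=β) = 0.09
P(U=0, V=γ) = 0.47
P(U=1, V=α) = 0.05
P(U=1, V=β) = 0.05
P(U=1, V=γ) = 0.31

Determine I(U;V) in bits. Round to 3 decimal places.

Marginals: p(U) = (0.5900, 0.4100), p(V) = (0.0800, 0.1400, 0.7800).
I(U;V) = Σ p(x,y)·log₂[p(x,y)/(p(x)p(y))].
  (0,α): 0.03·log₂(0.6356) = -0.0196
  (0,β): 0.09·log₂(1.0896) = 0.0111
  (0,γ): 0.47·log₂(1.0213) = 0.0143
  (1,α): 0.05·log₂(1.5244) = 0.0304
  (1,β): 0.05·log₂(0.8711) = -0.0100
  (1,γ): 0.31·log₂(0.9694) = -0.0139
Sum = 0.012 bits.

0.012 bits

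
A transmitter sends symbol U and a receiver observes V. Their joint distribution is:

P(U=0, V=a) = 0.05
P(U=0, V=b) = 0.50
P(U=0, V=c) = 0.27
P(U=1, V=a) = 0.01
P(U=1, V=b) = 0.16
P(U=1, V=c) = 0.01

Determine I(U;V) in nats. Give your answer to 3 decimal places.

Marginals: p(U) = (0.8200, 0.1800), p(V) = (0.0600, 0.6600, 0.2800).
I(U;V) = H(U) + H(V) − H(U,V).
H(U) = 0.4714, H(V) = 0.7995, H(U,V) = 1.2352.
I(U;V) = 0.4714 + 0.7995 − 1.2352 = 0.036 nats.

0.036 nats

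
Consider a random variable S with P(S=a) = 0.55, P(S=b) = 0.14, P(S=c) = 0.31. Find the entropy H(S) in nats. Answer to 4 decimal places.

H(S) = −Σ p·ln p.
  −(0.55)·ln(0.55) = 0.32881
  −(0.14)·ln(0.14) = 0.27526
  −(0.31)·ln(0.31) = 0.36307
Sum: 0.32881 + 0.27526 + 0.36307 = 0.9671 nats.

0.9671 nats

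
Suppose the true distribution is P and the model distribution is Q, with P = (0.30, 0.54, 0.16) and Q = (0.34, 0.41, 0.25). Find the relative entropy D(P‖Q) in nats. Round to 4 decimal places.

0.0398 nats

D(P‖Q) = Σ p·ln(p/q).
  0.30·ln(0.30/0.34) = -0.03755
  0.54·ln(0.54/0.41) = 0.14872
  0.16·ln(0.16/0.25) = -0.07141
D(P‖Q) = 0.0398 nats.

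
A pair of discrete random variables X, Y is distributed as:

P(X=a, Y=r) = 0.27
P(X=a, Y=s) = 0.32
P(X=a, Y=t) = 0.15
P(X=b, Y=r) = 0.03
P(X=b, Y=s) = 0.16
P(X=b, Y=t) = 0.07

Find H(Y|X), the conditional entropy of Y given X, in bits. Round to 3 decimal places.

Marginals: p(X) = (0.7400, 0.2600), p(Y) = (0.3000, 0.4800, 0.2200).
H(Y|X) = Σ p(X) · H(Y|X=·).
  X=a: p=0.7400, H(Y|X=a) = 1.5205
  X=b: p=0.2600, H(Y|X=b) = 1.3002
Weighted sum = 1.463 bits.

1.463 bits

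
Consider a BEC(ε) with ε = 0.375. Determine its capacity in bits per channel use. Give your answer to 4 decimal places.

Binary erasure channel: capacity C = 1 − ε.
C = 1 − 0.375 = 0.6250 bits per channel use.

0.6250 bits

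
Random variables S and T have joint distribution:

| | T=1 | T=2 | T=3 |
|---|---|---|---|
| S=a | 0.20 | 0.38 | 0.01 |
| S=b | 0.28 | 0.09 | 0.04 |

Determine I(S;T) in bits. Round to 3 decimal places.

Marginals: p(S) = (0.5900, 0.4100), p(T) = (0.4800, 0.4700, 0.0500).
I(S;T) = Σ p(x,y)·log₂[p(x,y)/(p(x)p(y))].
  (a,1): 0.20·log₂(0.7062) = -0.1004
  (a,2): 0.38·log₂(1.3704) = 0.1727
  (a,3): 0.01·log₂(0.3390) = -0.0156
  (b,1): 0.28·log₂(1.4228) = 0.1424
  (b,2): 0.09·log₂(0.4670) = -0.0989
  (b,3): 0.04·log₂(1.9512) = 0.0386
Sum = 0.139 bits.

0.139 bits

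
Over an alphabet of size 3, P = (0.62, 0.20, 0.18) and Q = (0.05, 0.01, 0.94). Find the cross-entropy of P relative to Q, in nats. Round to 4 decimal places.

2.7895 nats

H(P,Q) = −Σ p·ln q.
  −0.62·ln(0.05) = 1.85735
  −0.20·ln(0.01) = 0.92103
  −0.18·ln(0.94) = 0.01114
H(P,Q) = 2.7895 nats.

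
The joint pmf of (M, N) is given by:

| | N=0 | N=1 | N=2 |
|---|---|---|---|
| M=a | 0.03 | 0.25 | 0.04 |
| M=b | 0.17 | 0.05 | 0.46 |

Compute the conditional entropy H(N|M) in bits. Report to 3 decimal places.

Marginals: p(M) = (0.3200, 0.6800), p(N) = (0.2000, 0.3000, 0.5000).
H(N|M) = Σ p(M) · H(N|M=·).
  M=a: p=0.3200, H(N|M=a) = 0.9734
  M=b: p=0.6800, H(N|M=b) = 1.1583
Weighted sum = 1.099 bits.

1.099 bits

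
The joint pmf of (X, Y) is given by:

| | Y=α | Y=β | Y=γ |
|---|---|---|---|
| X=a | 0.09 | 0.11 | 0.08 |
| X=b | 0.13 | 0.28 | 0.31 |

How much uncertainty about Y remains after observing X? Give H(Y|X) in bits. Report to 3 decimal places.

1.520 bits

Marginals: p(X) = (0.2800, 0.7200), p(Y) = (0.2200, 0.3900, 0.3900).
H(Y|X) = Σ p(X) · H(Y|X=·).
  X=a: p=0.2800, H(Y|X=a) = 1.5722
  X=b: p=0.7200, H(Y|X=b) = 1.4992
Weighted sum = 1.520 bits.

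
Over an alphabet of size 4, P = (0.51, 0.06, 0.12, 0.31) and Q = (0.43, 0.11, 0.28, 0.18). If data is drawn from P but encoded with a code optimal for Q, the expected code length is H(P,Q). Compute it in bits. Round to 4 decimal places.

H(P,Q) = −Σ p·log₂ q.
  −0.51·log₂(0.43) = 0.62097
  −0.06·log₂(0.11) = 0.19107
  −0.12·log₂(0.28) = 0.22038
  −0.31·log₂(0.18) = 0.76692
H(P,Q) = 1.7993 bits.

1.7993 bits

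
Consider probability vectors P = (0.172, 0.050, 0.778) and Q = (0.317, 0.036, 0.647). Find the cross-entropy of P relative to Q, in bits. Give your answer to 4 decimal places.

1.0136 bits

H(P,Q) = −Σ p·log₂ q.
  −0.172·log₂(0.317) = 0.28508
  −0.050·log₂(0.036) = 0.23979
  −0.778·log₂(0.647) = 0.48871
H(P,Q) = 1.0136 bits.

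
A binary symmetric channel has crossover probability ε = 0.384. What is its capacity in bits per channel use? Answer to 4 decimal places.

Binary symmetric channel: C = 1 − h₂(ε) where h₂ is the binary entropy function.
h₂(0.384) = −0.384·log₂0.384 − 0.616·log₂0.616 = 0.9608.
C = 1 − 0.9608 = 0.0392 bits per channel use.

0.0392 bits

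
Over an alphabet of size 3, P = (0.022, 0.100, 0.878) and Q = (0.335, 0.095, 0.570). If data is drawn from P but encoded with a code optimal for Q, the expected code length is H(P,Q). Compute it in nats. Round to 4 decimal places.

H(P,Q) = −Σ p·ln q.
  −0.022·ln(0.335) = 0.02406
  −0.100·ln(0.095) = 0.23539
  −0.878·ln(0.570) = 0.49354
H(P,Q) = 0.7530 nats.

0.7530 nats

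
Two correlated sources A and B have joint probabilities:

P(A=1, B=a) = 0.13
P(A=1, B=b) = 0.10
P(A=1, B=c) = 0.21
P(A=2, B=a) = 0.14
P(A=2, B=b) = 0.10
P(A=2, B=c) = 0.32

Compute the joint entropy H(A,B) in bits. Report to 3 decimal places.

H(A,B) = −Σ p(x,y)·log₂ p(x,y) over all 6 cells.
  cell (1,a): −0.13·log₂0.13 = 0.3826
  cell (1,b): −0.10·log₂0.10 = 0.3322
  cell (1,c): −0.21·log₂0.21 = 0.4728
  cell (2,a): −0.14·log₂0.14 = 0.3971
  cell (2,b): −0.10·log₂0.10 = 0.3322
  cell (2,c): −0.32·log₂0.32 = 0.5260
Sum = 2.443 bits.

2.443 bits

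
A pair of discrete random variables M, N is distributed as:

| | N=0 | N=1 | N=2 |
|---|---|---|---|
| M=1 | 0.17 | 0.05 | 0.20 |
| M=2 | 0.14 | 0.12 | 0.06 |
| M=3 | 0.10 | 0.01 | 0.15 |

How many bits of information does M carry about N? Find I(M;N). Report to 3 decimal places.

0.125 bits

Marginals: p(M) = (0.4200, 0.3200, 0.2600), p(N) = (0.4100, 0.1800, 0.4100).
I(M;N) = Σ p(x,y)·log₂[p(x,y)/(p(x)p(y))].
  (1,0): 0.17·log₂(0.9872) = -0.0032
  (1,1): 0.05·log₂(0.6614) = -0.0298
  (1,2): 0.20·log₂(1.1614) = 0.0432
  (2,0): 0.14·log₂(1.0671) = 0.0131
  (2,1): 0.12·log₂(2.0833) = 0.1271
  (2,2): 0.06·log₂(0.4573) = -0.0677
  (3,0): 0.10·log₂(0.9381) = -0.0092
  (3,1): 0.01·log₂(0.2137) = -0.0223
  (3,2): 0.15·log₂(1.4071) = 0.0739
Sum = 0.125 bits.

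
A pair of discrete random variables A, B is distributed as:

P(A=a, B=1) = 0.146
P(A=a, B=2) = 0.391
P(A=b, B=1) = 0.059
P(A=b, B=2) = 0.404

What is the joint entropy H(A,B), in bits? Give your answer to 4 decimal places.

H(A,B) = −Σ p(x,y)·log₂ p(x,y) over all 4 cells.
  cell (a,1): −0.146·log₂0.146 = 0.40529
  cell (a,2): −0.391·log₂0.391 = 0.52971
  cell (b,1): −0.059·log₂0.059 = 0.24091
  cell (b,2): −0.404·log₂0.404 = 0.52826
Sum = 1.7042 bits.

1.7042 bits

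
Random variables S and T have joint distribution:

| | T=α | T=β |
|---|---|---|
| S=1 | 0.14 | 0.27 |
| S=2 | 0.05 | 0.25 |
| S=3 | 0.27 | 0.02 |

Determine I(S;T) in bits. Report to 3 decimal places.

0.316 bits

Marginals: p(S) = (0.4100, 0.3000, 0.2900), p(T) = (0.4600, 0.5400).
I(S;T) = H(S) + H(T) − H(S,T).
H(S) = 1.5664, H(T) = 0.9954, H(S,T) = 2.2461.
I(S;T) = 1.5664 + 0.9954 − 2.2461 = 0.316 bits.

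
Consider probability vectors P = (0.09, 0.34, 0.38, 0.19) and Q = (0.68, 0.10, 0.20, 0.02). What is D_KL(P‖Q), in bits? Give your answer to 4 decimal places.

D(P‖Q) = Σ p·log₂(p/q).
  0.09·log₂(0.09/0.68) = -0.26258
  0.34·log₂(0.34/0.10) = 0.60028
  0.38·log₂(0.38/0.20) = 0.35188
  0.19·log₂(0.19/0.02) = 0.61711
D(P‖Q) = 1.3067 bits.

1.3067 bits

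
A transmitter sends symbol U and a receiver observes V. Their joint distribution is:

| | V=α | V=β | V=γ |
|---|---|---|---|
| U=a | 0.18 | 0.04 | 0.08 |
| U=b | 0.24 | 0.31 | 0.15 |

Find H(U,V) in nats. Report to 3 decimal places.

H(U,V) = −Σ p(x,y)·ln p(x,y) over all 6 cells.
  cell (a,α): −0.18·ln0.18 = 0.3087
  cell (a,β): −0.04·ln0.04 = 0.1288
  cell (a,γ): −0.08·ln0.08 = 0.2021
  cell (b,α): −0.24·ln0.24 = 0.3425
  cell (b,β): −0.31·ln0.31 = 0.3631
  cell (b,γ): −0.15·ln0.15 = 0.2846
Sum = 1.630 nats.

1.630 nats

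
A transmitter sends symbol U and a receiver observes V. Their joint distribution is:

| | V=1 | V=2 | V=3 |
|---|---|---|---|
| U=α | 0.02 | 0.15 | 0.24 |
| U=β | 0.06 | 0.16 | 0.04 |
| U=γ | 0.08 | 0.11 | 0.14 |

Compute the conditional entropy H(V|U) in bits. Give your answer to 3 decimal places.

Chain rule: H(V|U) = H(U,V) − H(U).
Marginals: p(U) = (0.4100, 0.2600, 0.3300), p(V) = (0.1600, 0.4200, 0.4200).
H(U,V) = 2.9088 bits; H(U) = 1.5605 bits.
H(V|U) = 2.9088 − 1.5605 = 1.348 bits.

1.348 bits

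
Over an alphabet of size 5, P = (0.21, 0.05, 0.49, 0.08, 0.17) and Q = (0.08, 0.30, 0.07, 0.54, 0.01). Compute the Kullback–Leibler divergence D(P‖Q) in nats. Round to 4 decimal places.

D(P‖Q) = Σ p·ln(p/q).
  0.21·ln(0.21/0.08) = 0.20267
  0.05·ln(0.05/0.30) = -0.08959
  0.49·ln(0.49/0.07) = 0.95350
  0.08·ln(0.08/0.54) = -0.15276
  0.17·ln(0.17/0.01) = 0.48165
D(P‖Q) = 1.3955 nats.

1.3955 nats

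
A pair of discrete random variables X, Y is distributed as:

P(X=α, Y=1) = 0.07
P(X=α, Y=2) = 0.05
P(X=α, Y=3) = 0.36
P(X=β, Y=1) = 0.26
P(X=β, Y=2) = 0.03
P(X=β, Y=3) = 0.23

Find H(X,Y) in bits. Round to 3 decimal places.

H(X,Y) = −Σ p(x,y)·log₂ p(x,y) over all 6 cells.
  cell (α,1): −0.07·log₂0.07 = 0.2686
  cell (α,2): −0.05·log₂0.05 = 0.2161
  cell (α,3): −0.36·log₂0.36 = 0.5306
  cell (β,1): −0.26·log₂0.26 = 0.5053
  cell (β,2): −0.03·log₂0.03 = 0.1518
  cell (β,3): −0.23·log₂0.23 = 0.4877
Sum = 2.160 bits.

2.160 bits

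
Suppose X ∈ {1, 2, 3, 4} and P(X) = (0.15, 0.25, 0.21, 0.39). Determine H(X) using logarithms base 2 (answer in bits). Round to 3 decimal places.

H(X) = −Σ p·log₂ p.
  −(0.15)·log₂(0.15) = 0.4105
  −(0.25)·log₂(0.25) = 0.5000
  −(0.21)·log₂(0.21) = 0.4728
  −(0.39)·log₂(0.39) = 0.5298
Sum: 0.4105 + 0.5000 + 0.4728 + 0.5298 = 1.913 bits.

1.913 bits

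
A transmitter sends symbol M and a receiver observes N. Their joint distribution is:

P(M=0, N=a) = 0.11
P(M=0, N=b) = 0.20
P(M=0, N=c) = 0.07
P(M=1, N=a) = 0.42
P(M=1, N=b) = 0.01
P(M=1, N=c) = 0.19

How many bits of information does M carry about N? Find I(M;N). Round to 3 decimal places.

Marginals: p(M) = (0.3800, 0.6200), p(N) = (0.5300, 0.2100, 0.2600).
I(M;N) = Σ p(x,y)·log₂[p(x,y)/(p(x)p(y))].
  (0,a): 0.11·log₂(0.5462) = -0.0960
  (0,b): 0.20·log₂(2.5063) = 0.2651
  (0,c): 0.07·log₂(0.7085) = -0.0348
  (1,a): 0.42·log₂(1.2781) = 0.1487
  (1,b): 0.01·log₂(0.0768) = -0.0370
  (1,c): 0.19·log₂(1.1787) = 0.0451
Sum = 0.291 bits.

0.291 bits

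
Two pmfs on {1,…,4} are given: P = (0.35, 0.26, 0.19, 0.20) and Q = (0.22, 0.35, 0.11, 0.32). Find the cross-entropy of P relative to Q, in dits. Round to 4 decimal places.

0.6298 dits

H(P,Q) = −Σ p·log₁₀ q.
  −0.35·log₁₀(0.22) = 0.23015
  −0.26·log₁₀(0.35) = 0.11854
  −0.19·log₁₀(0.11) = 0.18214
  −0.20·log₁₀(0.32) = 0.09897
H(P,Q) = 0.6298 dits.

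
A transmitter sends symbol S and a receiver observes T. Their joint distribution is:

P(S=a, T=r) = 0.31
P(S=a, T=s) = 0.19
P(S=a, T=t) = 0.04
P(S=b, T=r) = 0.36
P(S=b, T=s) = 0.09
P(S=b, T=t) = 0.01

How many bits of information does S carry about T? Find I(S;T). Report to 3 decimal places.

0.038 bits

Marginals: p(S) = (0.5400, 0.4600), p(T) = (0.6700, 0.2800, 0.0500).
I(S;T) = H(S) + H(T) − H(S,T).
H(S) = 0.9954, H(T) = 1.1174, H(S,T) = 2.0745.
I(S;T) = 0.9954 + 1.1174 − 2.0745 = 0.038 bits.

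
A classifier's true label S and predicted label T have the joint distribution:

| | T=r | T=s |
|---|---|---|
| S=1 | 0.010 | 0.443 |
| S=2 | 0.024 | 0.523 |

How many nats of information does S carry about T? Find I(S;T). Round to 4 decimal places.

0.0019 nats

Marginals: p(S) = (0.4530, 0.5470), p(T) = (0.0340, 0.9660).
I(S;T) = H(S) + H(T) − H(S,T).
H(S) = 0.6887, H(T) = 0.1484, H(S,T) = 0.8352.
I(S;T) = 0.6887 + 0.1484 − 0.8352 = 0.0019 nats.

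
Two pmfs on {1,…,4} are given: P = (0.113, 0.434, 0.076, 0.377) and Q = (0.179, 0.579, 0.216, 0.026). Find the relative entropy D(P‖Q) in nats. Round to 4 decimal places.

0.7517 nats

D(P‖Q) = Σ p·ln(p/q).
  0.113·ln(0.113/0.179) = -0.05198
  0.434·ln(0.434/0.579) = -0.12510
  0.076·ln(0.076/0.216) = -0.07939
  0.377·ln(0.377/0.026) = 1.00815
D(P‖Q) = 0.7517 nats.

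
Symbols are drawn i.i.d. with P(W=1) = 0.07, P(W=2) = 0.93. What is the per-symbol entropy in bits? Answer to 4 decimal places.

H(W) = −Σ p·log₂ p.
  −(0.07)·log₂(0.07) = 0.26856
  −(0.93)·log₂(0.93) = 0.09737
Sum: 0.26856 + 0.09737 = 0.3659 bits.

0.3659 bits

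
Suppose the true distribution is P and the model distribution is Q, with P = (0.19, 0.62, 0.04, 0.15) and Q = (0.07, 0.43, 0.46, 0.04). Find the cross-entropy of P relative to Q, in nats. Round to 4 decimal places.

1.5424 nats

H(P,Q) = −Σ p·ln q.
  −0.19·ln(0.07) = 0.50526
  −0.62·ln(0.43) = 0.52326
  −0.04·ln(0.46) = 0.03106
  −0.15·ln(0.04) = 0.48283
H(P,Q) = 1.5424 nats.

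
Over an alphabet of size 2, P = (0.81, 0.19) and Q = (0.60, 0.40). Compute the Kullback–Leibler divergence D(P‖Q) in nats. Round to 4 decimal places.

D(P‖Q) = Σ p·ln(p/q).
  0.81·ln(0.81/0.60) = 0.24308
  0.19·ln(0.19/0.40) = -0.14144
D(P‖Q) = 0.1016 nats.

0.1016 nats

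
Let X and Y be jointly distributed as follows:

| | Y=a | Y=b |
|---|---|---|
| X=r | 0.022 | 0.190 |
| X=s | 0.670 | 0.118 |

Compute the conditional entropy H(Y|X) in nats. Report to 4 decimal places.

0.4034 nats

Chain rule: H(Y|X) = H(X,Y) − H(X).
Marginals: p(X) = (0.2120, 0.7880), p(Y) = (0.6920, 0.3080).
H(X,Y) = 0.9200 nats; H(X) = 0.5166 nats.
H(Y|X) = 0.9200 − 0.5166 = 0.4034 nats.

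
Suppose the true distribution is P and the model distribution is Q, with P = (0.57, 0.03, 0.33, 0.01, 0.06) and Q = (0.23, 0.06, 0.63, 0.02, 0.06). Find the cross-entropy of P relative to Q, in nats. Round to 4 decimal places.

1.2825 nats

H(P,Q) = −Σ p·ln q.
  −0.57·ln(0.23) = 0.83772
  −0.03·ln(0.06) = 0.08440
  −0.33·ln(0.63) = 0.15247
  −0.01·ln(0.02) = 0.03912
  −0.06·ln(0.06) = 0.16880
H(P,Q) = 1.2825 nats.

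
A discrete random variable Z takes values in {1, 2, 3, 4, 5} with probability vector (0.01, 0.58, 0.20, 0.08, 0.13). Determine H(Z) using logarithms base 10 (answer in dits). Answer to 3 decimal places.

H(Z) = −Σ p·log₁₀ p.
  −(0.01)·log₁₀(0.01) = 0.0200
  −(0.58)·log₁₀(0.58) = 0.1372
  −(0.20)·log₁₀(0.20) = 0.1398
  −(0.08)·log₁₀(0.08) = 0.0878
  −(0.13)·log₁₀(0.13) = 0.1152
Sum: 0.0200 + 0.1372 + 0.1398 + 0.0878 + 0.1152 = 0.500 dits.

0.500 dits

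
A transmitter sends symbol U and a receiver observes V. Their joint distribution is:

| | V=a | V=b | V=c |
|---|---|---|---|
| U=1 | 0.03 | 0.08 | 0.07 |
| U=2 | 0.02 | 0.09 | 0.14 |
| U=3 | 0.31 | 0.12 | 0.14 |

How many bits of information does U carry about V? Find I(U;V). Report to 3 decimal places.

Marginals: p(U) = (0.1800, 0.2500, 0.5700), p(V) = (0.3600, 0.2900, 0.3500).
I(U;V) = H(U) + H(V) − H(U,V).
H(U) = 1.4076, H(V) = 1.5786, H(U,V) = 2.8224.
I(U;V) = 1.4076 + 1.5786 − 2.8224 = 0.164 bits.

0.164 bits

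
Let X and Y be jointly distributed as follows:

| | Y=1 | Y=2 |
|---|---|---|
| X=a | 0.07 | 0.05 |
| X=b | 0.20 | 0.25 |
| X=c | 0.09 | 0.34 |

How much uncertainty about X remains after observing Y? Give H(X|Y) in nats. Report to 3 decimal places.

Marginals: p(X) = (0.1200, 0.4500, 0.4300), p(Y) = (0.3600, 0.6400).
H(X|Y) = Σ p(Y) · H(X|Y=·).
  Y=1: p=0.3600, H(X|Y=1) = 0.9915
  Y=2: p=0.6400, H(X|Y=2) = 0.9024
Weighted sum = 0.934 nats.

0.934 nats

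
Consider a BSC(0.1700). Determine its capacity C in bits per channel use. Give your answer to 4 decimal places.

0.3423 bits

Binary symmetric channel: C = 1 − h₂(ε) where h₂ is the binary entropy function.
h₂(0.1700) = −0.1700·log₂0.1700 − 0.8300·log₂0.8300 = 0.6577.
C = 1 − 0.6577 = 0.3423 bits per channel use.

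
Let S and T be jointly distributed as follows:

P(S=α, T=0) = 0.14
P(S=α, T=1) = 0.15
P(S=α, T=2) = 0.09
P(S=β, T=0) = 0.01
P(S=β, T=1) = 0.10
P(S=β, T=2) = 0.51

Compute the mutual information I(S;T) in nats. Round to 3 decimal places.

0.205 nats

Marginals: p(S) = (0.3800, 0.6200), p(T) = (0.1500, 0.2500, 0.6000).
I(S;T) = Σ p(x,y)·ln[p(x,y)/(p(x)p(y))].
  (α,0): 0.14·ln(2.4561) = 0.1258
  (α,1): 0.15·ln(1.5789) = 0.0685
  (α,2): 0.09·ln(0.3947) = -0.0837
  (β,0): 0.01·ln(0.1075) = -0.0223
  (β,1): 0.10·ln(0.6452) = -0.0438
  (β,2): 0.51·ln(1.3710) = 0.1609
Sum = 0.205 nats.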